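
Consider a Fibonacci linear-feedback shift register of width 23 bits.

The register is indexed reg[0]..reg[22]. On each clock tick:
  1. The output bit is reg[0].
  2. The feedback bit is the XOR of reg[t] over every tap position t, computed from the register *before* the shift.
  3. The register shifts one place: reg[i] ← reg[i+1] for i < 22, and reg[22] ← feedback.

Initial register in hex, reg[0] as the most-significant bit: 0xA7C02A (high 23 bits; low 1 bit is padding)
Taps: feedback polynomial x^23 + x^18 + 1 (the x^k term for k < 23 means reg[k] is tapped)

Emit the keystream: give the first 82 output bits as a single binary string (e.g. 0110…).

1010011111000000001010100001111101111011100010000111110100011111111011111000011000

step | reg (before) | out | fb
   0 | 10100111110000000010101 | 1 | 0
   1 | 01001111100000000101010 | 0 | 0
   2 | 10011111000000001010100 | 1 | 0
   3 | 00111110000000010101000 | 0 | 0
   4 | 01111100000000101010000 | 0 | 1
   5 | 11111000000001010100001 | 1 | 1
   6 | 11110000000010101000011 | 1 | 1
   7 | 11100000000101010000111 | 1 | 1
   8 | 11000000001010100001111 | 1 | 1
   9 | 10000000010101000011111 | 1 | 0
  10 | 00000000101010000111110 | 0 | 1
  11 | 00000001010100001111101 | 0 | 1
  12 | 00000010101000011111011 | 0 | 1
  13 | 00000101010000111110111 | 0 | 1
  14 | 00001010100001111101111 | 0 | 0
  15 | 00010101000011111011110 | 0 | 1
  16 | 00101010000111110111101 | 0 | 1
  17 | 01010100001111101111011 | 0 | 1
  18 | 10101000011111011110111 | 1 | 0
  19 | 01010000111110111101110 | 0 | 0
  20 | 10100001111101111011100 | 1 | 0
  21 | 01000011111011110111000 | 0 | 1
  22 | 10000111110111101110001 | 1 | 0
  23 | 00001111101111011100010 | 0 | 0
  24 | 00011111011110111000100 | 0 | 0
  25 | 00111110111101110001000 | 0 | 0
  26 | 01111101111011100010000 | 0 | 1
  27 | 11111011110111000100001 | 1 | 1
  28 | 11110111101110001000011 | 1 | 1
  29 | 11101111011100010000111 | 1 | 1
  30 | 11011110111000100001111 | 1 | 1
  31 | 10111101110001000011111 | 1 | 0
  32 | 01111011100010000111110 | 0 | 1
  33 | 11110111000100001111101 | 1 | 0
  34 | 11101110001000011111010 | 1 | 0
  35 | 11011100010000111110100 | 1 | 0
  36 | 10111000100001111101000 | 1 | 1
  37 | 01110001000011111010001 | 0 | 1
  38 | 11100010000111110100011 | 1 | 1
  39 | 11000100001111101000111 | 1 | 1
  40 | 10001000011111010001111 | 1 | 1
  41 | 00010000111110100011111 | 0 | 1
  42 | 00100001111101000111111 | 0 | 1
  43 | 01000011111010001111111 | 0 | 1
  44 | 10000111110100011111111 | 1 | 0
  45 | 00001111101000111111110 | 0 | 1
  46 | 00011111010001111111101 | 0 | 1
  47 | 00111110100011111111011 | 0 | 1
  48 | 01111101000111111110111 | 0 | 1
  49 | 11111010001111111101111 | 1 | 1
  50 | 11110100011111111011111 | 1 | 0
  51 | 11101000111111110111110 | 1 | 0
  52 | 11010001111111101111100 | 1 | 0
  53 | 10100011111111011111000 | 1 | 0
  54 | 01000111111110111110000 | 0 | 1
  55 | 10001111111101111100001 | 1 | 1
  56 | 00011111111011111000011 | 0 | 0
  57 | 00111111110111110000110 | 0 | 0
  58 | 01111111101111100001100 | 0 | 0
  59 | 11111111011111000011000 | 1 | 0
  60 | 11111110111110000110000 | 1 | 0
  61 | 11111101111100001100000 | 1 | 1
  62 | 11111011111000011000001 | 1 | 1
  63 | 11110111110000110000011 | 1 | 1
  64 | 11101111100001100000111 | 1 | 1
  65 | 11011111000011000001111 | 1 | 1
  66 | 10111110000110000011111 | 1 | 0
  67 | 01111100001100000111110 | 0 | 1
  68 | 11111000011000001111101 | 1 | 0
  69 | 11110000110000011111010 | 1 | 0
  70 | 11100001100000111110100 | 1 | 0
  71 | 11000011000001111101000 | 1 | 1
  72 | 10000110000011111010001 | 1 | 0
  73 | 00001100000111110100010 | 0 | 0
  74 | 00011000001111101000100 | 0 | 0
  75 | 00110000011111010001000 | 0 | 0
  76 | 01100000111110100010000 | 0 | 1
  77 | 11000001111101000100001 | 1 | 1
  78 | 10000011111010001000011 | 1 | 1
  79 | 00000111110100010000111 | 0 | 0
  80 | 00001111101000100001110 | 0 | 0
  81 | 00011111010001000011100 | 0 | 1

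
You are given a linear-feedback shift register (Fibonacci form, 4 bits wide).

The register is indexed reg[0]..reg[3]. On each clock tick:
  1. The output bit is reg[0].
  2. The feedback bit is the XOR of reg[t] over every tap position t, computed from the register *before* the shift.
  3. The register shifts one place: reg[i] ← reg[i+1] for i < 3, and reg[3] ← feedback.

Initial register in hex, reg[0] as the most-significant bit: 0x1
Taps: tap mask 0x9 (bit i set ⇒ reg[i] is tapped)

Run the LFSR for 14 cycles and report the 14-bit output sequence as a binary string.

k : reg_k → out_k, fb_k
0: 0001 → 0, fb=1
1: 0011 → 0, fb=1
2: 0111 → 0, fb=1
3: 1111 → 1, fb=0
4: 1110 → 1, fb=1
5: 1101 → 1, fb=0
6: 1010 → 1, fb=1
7: 0101 → 0, fb=1
8: 1011 → 1, fb=0
9: 0110 → 0, fb=0
10: 1100 → 1, fb=1
11: 1001 → 1, fb=0
12: 0010 → 0, fb=0
13: 0100 → 0, fb=0

00011110101100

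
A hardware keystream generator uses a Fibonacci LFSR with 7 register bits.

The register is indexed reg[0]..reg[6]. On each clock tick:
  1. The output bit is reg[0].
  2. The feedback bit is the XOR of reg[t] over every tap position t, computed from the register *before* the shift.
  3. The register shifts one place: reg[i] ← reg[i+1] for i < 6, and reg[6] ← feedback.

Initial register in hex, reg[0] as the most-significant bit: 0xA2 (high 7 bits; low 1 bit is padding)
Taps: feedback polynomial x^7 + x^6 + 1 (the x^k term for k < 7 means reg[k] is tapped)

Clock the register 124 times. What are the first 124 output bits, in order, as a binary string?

1010001001111000101000011000001000000111111101010100110011101110100101100011011110110101101100100100011100001011111001010111

tick  register→output (feedback)
  0  1010001→1 (0)
  1  0100010→0 (0)
  2  1000100→1 (1)
  3  0001001→0 (1)
  4  0010011→0 (1)
  5  0100111→0 (1)
  6  1001111→1 (0)
  7  0011110→0 (0)
  8  0111100→0 (0)
  9  1111000→1 (1)
 10  1110001→1 (0)
 11  1100010→1 (1)
 12  1000101→1 (0)
 13  0001010→0 (0)
 14  0010100→0 (0)
 15  0101000→0 (0)
 16  1010000→1 (1)
 17  0100001→0 (1)
 18  1000011→1 (0)
 19  0000110→0 (0)
 20  0001100→0 (0)
 21  0011000→0 (0)
 22  0110000→0 (0)
 23  1100000→1 (1)
 24  1000001→1 (0)
 25  0000010→0 (0)
 26  0000100→0 (0)
 27  0001000→0 (0)
 28  0010000→0 (0)
 29  0100000→0 (0)
 30  1000000→1 (1)
 31  0000001→0 (1)
 32  0000011→0 (1)
 33  0000111→0 (1)
 34  0001111→0 (1)
 35  0011111→0 (1)
 36  0111111→0 (1)
 37  1111111→1 (0)
 38  1111110→1 (1)
 39  1111101→1 (0)
 40  1111010→1 (1)
 41  1110101→1 (0)
 42  1101010→1 (1)
 43  1010101→1 (0)
 44  0101010→0 (0)
 45  1010100→1 (1)
 46  0101001→0 (1)
 47  1010011→1 (0)
 48  0100110→0 (0)
 49  1001100→1 (1)
 50  0011001→0 (1)
 51  0110011→0 (1)
 52  1100111→1 (0)
 53  1001110→1 (1)
 54  0011101→0 (1)
 55  0111011→0 (1)
 56  1110111→1 (0)
 57  1101110→1 (1)
 58  1011101→1 (0)
 59  0111010→0 (0)
 60  1110100→1 (1)
 61  1101001→1 (0)
 62  1010010→1 (1)
 63  0100101→0 (1)
 64  1001011→1 (0)
 65  0010110→0 (0)
 66  0101100→0 (0)
 67  1011000→1 (1)
 68  0110001→0 (1)
 69  1100011→1 (0)
 70  1000110→1 (1)
 71  0001101→0 (1)
 72  0011011→0 (1)
 73  0110111→0 (1)
 74  1101111→1 (0)
 75  1011110→1 (1)
 76  0111101→0 (1)
 77  1111011→1 (0)
 78  1110110→1 (1)
 79  1101101→1 (0)
 80  1011010→1 (1)
 81  0110101→0 (1)
 82  1101011→1 (0)
 83  1010110→1 (1)
 84  0101101→0 (1)
 85  1011011→1 (0)
 86  0110110→0 (0)
 87  1101100→1 (1)
 88  1011001→1 (0)
 89  0110010→0 (0)
 90  1100100→1 (1)
 91  1001001→1 (0)
 92  0010010→0 (0)
 93  0100100→0 (0)
 94  1001000→1 (1)
 95  0010001→0 (1)
 96  0100011→0 (1)
 97  1000111→1 (0)
 98  0001110→0 (0)
 99  0011100→0 (0)
100  0111000→0 (0)
101  1110000→1 (1)
102  1100001→1 (0)
103  1000010→1 (1)
104  0000101→0 (1)
105  0001011→0 (1)
106  0010111→0 (1)
107  0101111→0 (1)
108  1011111→1 (0)
109  0111110→0 (0)
110  1111100→1 (1)
111  1111001→1 (0)
112  1110010→1 (1)
113  1100101→1 (0)
114  1001010→1 (1)
115  0010101→0 (1)
116  0101011→0 (1)
117  1010111→1 (0)
118  0101110→0 (0)
119  1011100→1 (1)
120  0111001→0 (1)
121  1110011→1 (0)
122  1100110→1 (1)
123  1001101→1 (0)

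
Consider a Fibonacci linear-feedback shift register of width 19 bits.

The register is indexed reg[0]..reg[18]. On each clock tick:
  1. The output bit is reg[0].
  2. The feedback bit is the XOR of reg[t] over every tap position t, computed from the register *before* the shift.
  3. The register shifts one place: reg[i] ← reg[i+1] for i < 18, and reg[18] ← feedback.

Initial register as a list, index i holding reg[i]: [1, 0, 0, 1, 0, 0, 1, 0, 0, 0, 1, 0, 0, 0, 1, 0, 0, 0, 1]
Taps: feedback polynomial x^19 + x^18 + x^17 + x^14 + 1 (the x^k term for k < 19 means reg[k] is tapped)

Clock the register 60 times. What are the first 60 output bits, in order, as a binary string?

100100100010001000110100100000000110101001101111001010110111

tick  register→output (feedback)
  0  1001001000100010001→1 (1)
  1  0010010001000100011→0 (0)
  2  0100100010001000110→0 (1)
  3  1001000100010001101→1 (0)
  4  0010001000100011010→0 (0)
  5  0100010001000110100→0 (1)
  6  1000100010001101001→1 (0)
  7  0001000100011010010→0 (0)
  8  0010001000110100100→0 (0)
  9  0100010001101001000→0 (0)
 10  1000100011010010000→1 (0)
 11  0001000110100100000→0 (0)
 12  0010001101001000000→0 (0)
 13  0100011010010000000→0 (0)
 14  1000110100100000000→1 (1)
 15  0001101001000000001→0 (1)
 16  0011010010000000011→0 (0)
 17  0110100100000000110→0 (1)
 18  1101001000000001101→1 (0)
 19  1010010000000011010→1 (1)
 20  0100100000000110101→0 (0)
 21  1001000000001101010→1 (0)
 22  0010000000011010100→0 (1)
 23  0100000000110101001→0 (1)
 24  1000000001101010011→1 (0)
 25  0000000011010100110→0 (1)
 26  0000000110101001101→0 (1)
 27  0000001101010011011→0 (1)
 28  0000011010100110111→0 (1)
 29  0000110101001101111→0 (0)
 30  0001101010011011110→0 (0)
 31  0011010100110111100→0 (1)
 32  0110101001101111001→0 (0)
 33  1101010011011110010→1 (1)
 34  1010100110111100101→1 (0)
 35  0101001101111001010→0 (1)
 36  1010011011110010101→1 (1)
 37  0100110111100101011→0 (0)
 38  1001101111001010110→1 (1)
 39  0011011110010101101→0 (1)
 40  0110111100101011011→0 (1)
 41  1101111001010110111→1 (0)
 42  1011110010101101110→1 (0)
 43  0111100101011011100→0 (1)
 44  1111001010110111001→1 (1)
 45  1110010101101110011→1 (0)
 46  1100101011011100110→1 (0)
 47  1001010110111001100→1 (1)
 48  0010101101110011001→0 (0)
 49  0101011011100110010→0 (0)
 50  1010110111001100100→1 (1)
 51  0101101110011001001→0 (1)
 52  1011011100110010011→1 (0)
 53  0110111001100100110→0 (1)
 54  1101110011001001101→1 (0)
 55  1011100110010011010→1 (1)
 56  0111001100100110101→0 (0)
 57  1110011001001101010→1 (0)
 58  1100110010011010100→1 (0)
 59  1001100100110101000→1 (1)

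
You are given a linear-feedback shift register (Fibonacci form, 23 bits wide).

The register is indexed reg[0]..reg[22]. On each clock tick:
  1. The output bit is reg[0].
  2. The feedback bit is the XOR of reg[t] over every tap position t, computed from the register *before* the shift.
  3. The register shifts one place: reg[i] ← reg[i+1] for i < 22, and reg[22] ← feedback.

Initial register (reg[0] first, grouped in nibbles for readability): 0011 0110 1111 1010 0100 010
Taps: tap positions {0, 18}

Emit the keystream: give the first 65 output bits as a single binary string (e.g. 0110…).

00110110111110100100010001001111100010001100111011101000010100110

k : reg_k → out_k, fb_k
0: 00110110111110100100010 → 0, fb=0
1: 01101101111101001000100 → 0, fb=0
2: 11011011111010010001000 → 1, fb=1
3: 10110111110100100010001 → 1, fb=0
4: 01101111101001000100010 → 0, fb=0
5: 11011111010010001000100 → 1, fb=1
6: 10111110100100010001001 → 1, fb=1
7: 01111101001000100010011 → 0, fb=1
8: 11111010010001000100111 → 1, fb=1
9: 11110100100010001001111 → 1, fb=1
10: 11101001000100010011111 → 1, fb=0
11: 11010010001000100111110 → 1, fb=0
12: 10100100010001001111100 → 1, fb=0
13: 01001000100010011111000 → 0, fb=1
14: 10010001000100111110001 → 1, fb=0
15: 00100010001001111100010 → 0, fb=0
16: 01000100010011111000100 → 0, fb=0
17: 10001000100111110001000 → 1, fb=1
18: 00010001001111100010001 → 0, fb=1
19: 00100010011111000100011 → 0, fb=0
20: 01000100111110001000110 → 0, fb=0
21: 10001001111100010001100 → 1, fb=1
22: 00010011111000100011001 → 0, fb=1
23: 00100111110001000110011 → 0, fb=1
24: 01001111100010001100111 → 0, fb=0
25: 10011111000100011001110 → 1, fb=1
26: 00111110001000110011101 → 0, fb=1
27: 01111100010001100111011 → 0, fb=1
28: 11111000100011001110111 → 1, fb=0
29: 11110001000110011101110 → 1, fb=1
30: 11100010001100111011101 → 1, fb=0
31: 11000100011001110111010 → 1, fb=0
32: 10001000110011101110100 → 1, fb=0
33: 00010001100111011101000 → 0, fb=0
34: 00100011001110111010000 → 0, fb=1
35: 01000110011101110100001 → 0, fb=0
36: 10001100111011101000010 → 1, fb=1
37: 00011001110111010000101 → 0, fb=0
38: 00110011101110100001010 → 0, fb=0
39: 01100111011101000010100 → 0, fb=1
40: 11001110111010000101001 → 1, fb=1
41: 10011101110100001010011 → 1, fb=0
42: 00111011101000010100110 → 0, fb=0
43: 01110111010000101001100 → 0, fb=0
44: 11101110100001010011000 → 1, fb=0
45: 11011101000010100110000 → 1, fb=0
46: 10111010000101001100000 → 1, fb=1
47: 01110100001010011000001 → 0, fb=0
48: 11101000010100110000010 → 1, fb=1
49: 11010000101001100000101 → 1, fb=1
50: 10100001010011000001011 → 1, fb=1
51: 01000010100110000010111 → 0, fb=1
52: 10000101001100000101111 → 1, fb=1
53: 00001010011000001011111 → 0, fb=1
54: 00010100110000010111111 → 0, fb=1
55: 00101001100000101111111 → 0, fb=1
56: 01010011000001011111111 → 0, fb=1
57: 10100110000010111111111 → 1, fb=0
58: 01001100000101111111110 → 0, fb=1
59: 10011000001011111111101 → 1, fb=0
60: 00110000010111111111010 → 0, fb=1
61: 01100000101111111110101 → 0, fb=1
62: 11000001011111111101011 → 1, fb=1
63: 10000010111111111010111 → 1, fb=0
64: 00000101111111110101110 → 0, fb=0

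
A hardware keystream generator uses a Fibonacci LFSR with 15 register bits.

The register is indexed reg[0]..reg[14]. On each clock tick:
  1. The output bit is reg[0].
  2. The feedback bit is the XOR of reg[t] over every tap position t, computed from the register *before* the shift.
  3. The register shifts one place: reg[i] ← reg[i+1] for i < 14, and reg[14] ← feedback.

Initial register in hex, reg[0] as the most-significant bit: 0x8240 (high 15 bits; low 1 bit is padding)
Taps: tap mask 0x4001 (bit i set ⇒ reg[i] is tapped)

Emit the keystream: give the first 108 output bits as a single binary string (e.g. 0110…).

tick  register→output (feedback)
  0  100000100100000→1 (1)
  1  000001001000001→0 (1)
  2  000010010000011→0 (1)
  3  000100100000111→0 (1)
  4  001001000001111→0 (1)
  5  010010000011111→0 (1)
  6  100100000111111→1 (0)
  7  001000001111110→0 (0)
  8  010000011111100→0 (0)
  9  100000111111000→1 (1)
 10  000001111110001→0 (1)
 11  000011111100011→0 (1)
 12  000111111000111→0 (1)
 13  001111110001111→0 (1)
 14  011111100011111→0 (1)
 15  111111000111111→1 (0)
 16  111110001111110→1 (1)
 17  111100011111101→1 (0)
 18  111000111111010→1 (1)
 19  110001111110101→1 (0)
 20  100011111101010→1 (1)
 21  000111111010101→0 (1)
 22  001111110101011→0 (1)
 23  011111101010111→0 (1)
 24  111111010101111→1 (0)
 25  111110101011110→1 (1)
 26  111101010111101→1 (0)
 27  111010101111010→1 (1)
 28  110101011110101→1 (0)
 29  101010111101010→1 (1)
 30  010101111010101→0 (1)
 31  101011110101011→1 (0)
 32  010111101010110→0 (0)
 33  101111010101100→1 (1)
 34  011110101011001→0 (1)
 35  111101010110011→1 (0)
 36  111010101100110→1 (1)
 37  110101011001101→1 (0)
 38  101010110011010→1 (1)
 39  010101100110101→0 (1)
 40  101011001101011→1 (0)
 41  010110011010110→0 (0)
 42  101100110101100→1 (1)
 43  011001101011001→0 (1)
 44  110011010110011→1 (0)
 45  100110101100110→1 (1)
 46  001101011001101→0 (1)
 47  011010110011011→0 (1)
 48  110101100110111→1 (0)
 49  101011001101110→1 (1)
 50  010110011011101→0 (1)
 51  101100110111011→1 (0)
 52  011001101110110→0 (0)
 53  110011011101100→1 (1)
 54  100110111011001→1 (0)
 55  001101110110010→0 (0)
 56  011011101100100→0 (0)
 57  110111011001000→1 (1)
 58  101110110010001→1 (0)
 59  011101100100010→0 (0)
 60  111011001000100→1 (1)
 61  110110010001001→1 (0)
 62  101100100010010→1 (1)
 63  011001000100101→0 (1)
 64  110010001001011→1 (0)
 65  100100010010110→1 (1)
 66  001000100101101→0 (1)
 67  010001001011011→0 (1)
 68  100010010110111→1 (0)
 69  000100101101110→0 (0)
 70  001001011011100→0 (0)
 71  010010110111000→0 (0)
 72  100101101110000→1 (1)
 73  001011011100001→0 (1)
 74  010110111000011→0 (1)
 75  101101110000111→1 (0)
 76  011011100001110→0 (0)
 77  110111000011100→1 (1)
 78  101110000111001→1 (0)
 79  011100001110010→0 (0)
 80  111000011100100→1 (1)
 81  110000111001001→1 (0)
 82  100001110010010→1 (1)
 83  000011100100101→0 (1)
 84  000111001001011→0 (1)
 85  001110010010111→0 (1)
 86  011100100101111→0 (1)
 87  111001001011111→1 (0)
 88  110010010111110→1 (1)
 89  100100101111101→1 (0)
 90  001001011111010→0 (0)
 91  010010111110100→0 (0)
 92  100101111101000→1 (1)
 93  001011111010001→0 (1)
 94  010111110100011→0 (1)
 95  101111101000111→1 (0)
 96  011111010001110→0 (0)
 97  111110100011100→1 (1)
 98  111101000111001→1 (0)
 99  111010001110010→1 (1)
100  110100011100101→1 (0)
101  101000111001010→1 (1)
102  010001110010101→0 (1)
103  100011100101011→1 (0)
104  000111001010110→0 (0)
105  001110010101100→0 (0)
106  011100101011000→0 (0)
107  111001010110000→1 (1)

100000100100000111111000111111010101111010101100110101100110111011001000100101101110000111001001011111010001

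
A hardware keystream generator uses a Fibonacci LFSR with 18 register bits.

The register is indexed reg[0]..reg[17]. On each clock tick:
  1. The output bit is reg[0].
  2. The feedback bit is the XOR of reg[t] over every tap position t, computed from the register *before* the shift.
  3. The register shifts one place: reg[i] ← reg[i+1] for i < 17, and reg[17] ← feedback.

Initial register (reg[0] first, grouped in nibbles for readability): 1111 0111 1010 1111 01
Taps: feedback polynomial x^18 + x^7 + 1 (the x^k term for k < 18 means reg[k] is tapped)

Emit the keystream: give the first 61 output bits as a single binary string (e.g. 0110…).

1111011110101111010010000000001011010010010110101111111111001

k : reg_k → out_k, fb_k
0: 111101111010111101 → 1, fb=0
1: 111011110101111010 → 1, fb=0
2: 110111101011110100 → 1, fb=1
3: 101111010111101001 → 1, fb=0
4: 011110101111010010 → 0, fb=0
5: 111101011110100100 → 1, fb=0
6: 111010111101001000 → 1, fb=0
7: 110101111010010000 → 1, fb=0
8: 101011110100100000 → 1, fb=0
9: 010111101001000000 → 0, fb=0
10: 101111010010000000 → 1, fb=0
11: 011110100100000000 → 0, fb=0
12: 111101001000000000 → 1, fb=1
13: 111010010000000001 → 1, fb=0
14: 110100100000000010 → 1, fb=1
15: 101001000000000101 → 1, fb=1
16: 010010000000001011 → 0, fb=0
17: 100100000000010110 → 1, fb=1
18: 001000000000101101 → 0, fb=0
19: 010000000001011010 → 0, fb=0
20: 100000000010110100 → 1, fb=1
21: 000000000101101001 → 0, fb=0
22: 000000001011010010 → 0, fb=0
23: 000000010110100100 → 0, fb=1
24: 000000101101001001 → 0, fb=0
25: 000001011010010010 → 0, fb=1
26: 000010110100100101 → 0, fb=1
27: 000101101001001011 → 0, fb=0
28: 001011010010010110 → 0, fb=1
29: 010110100100101101 → 0, fb=0
30: 101101001001011010 → 1, fb=1
31: 011010010010110101 → 0, fb=1
32: 110100100101101011 → 1, fb=1
33: 101001001011010111 → 1, fb=1
34: 010010010110101111 → 0, fb=1
35: 100100101101011111 → 1, fb=1
36: 001001011010111111 → 0, fb=1
37: 010010110101111111 → 0, fb=1
38: 100101101011111111 → 1, fb=1
39: 001011010111111111 → 0, fb=1
40: 010110101111111111 → 0, fb=0
41: 101101011111111110 → 1, fb=0
42: 011010111111111100 → 0, fb=1
43: 110101111111111001 → 1, fb=0
44: 101011111111110010 → 1, fb=0
45: 010111111111100100 → 0, fb=1
46: 101111111111001001 → 1, fb=0
47: 011111111110010010 → 0, fb=1
48: 111111111100100101 → 1, fb=0
49: 111111111001001010 → 1, fb=0
50: 111111110010010100 → 1, fb=0
51: 111111100100101000 → 1, fb=1
52: 111111001001010001 → 1, fb=1
53: 111110010010100011 → 1, fb=0
54: 111100100101000110 → 1, fb=1
55: 111001001010001101 → 1, fb=1
56: 110010010100011011 → 1, fb=0
57: 100100101000110110 → 1, fb=1
58: 001001010001101101 → 0, fb=1
59: 010010100011011011 → 0, fb=0
60: 100101000110110110 → 1, fb=1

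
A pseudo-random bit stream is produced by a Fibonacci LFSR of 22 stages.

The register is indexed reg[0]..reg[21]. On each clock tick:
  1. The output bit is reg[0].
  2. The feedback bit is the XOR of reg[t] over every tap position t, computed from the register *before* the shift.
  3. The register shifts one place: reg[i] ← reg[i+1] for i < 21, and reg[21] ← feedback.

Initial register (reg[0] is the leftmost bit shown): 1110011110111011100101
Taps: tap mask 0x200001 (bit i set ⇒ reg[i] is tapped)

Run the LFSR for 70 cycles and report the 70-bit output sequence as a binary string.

tick  register→output (feedback)
  0  1110011110111011100101→1 (0)
  1  1100111101110111001010→1 (1)
  2  1001111011101110010101→1 (0)
  3  0011110111011100101010→0 (0)
  4  0111101110111001010100→0 (0)
  5  1111011101110010101000→1 (1)
  6  1110111011100101010001→1 (0)
  7  1101110111001010100010→1 (1)
  8  1011101110010101000101→1 (0)
  9  0111011100101010001010→0 (0)
 10  1110111001010100010100→1 (1)
 11  1101110010101000101001→1 (0)
 12  1011100101010001010010→1 (1)
 13  0111001010100010100101→0 (1)
 14  1110010101000101001011→1 (0)
 15  1100101010001010010110→1 (1)
 16  1001010100010100101101→1 (0)
 17  0010101000101001011010→0 (0)
 18  0101010001010010110100→0 (0)
 19  1010100010100101101000→1 (1)
 20  0101000101001011010001→0 (1)
 21  1010001010010110100011→1 (0)
 22  0100010100101101000110→0 (0)
 23  1000101001011010001100→1 (1)
 24  0001010010110100011001→0 (1)
 25  0010100101101000110011→0 (1)
 26  0101001011010001100111→0 (1)
 27  1010010110100011001111→1 (0)
 28  0100101101000110011110→0 (0)
 29  1001011010001100111100→1 (1)
 30  0010110100011001111001→0 (1)
 31  0101101000110011110011→0 (1)
 32  1011010001100111100111→1 (0)
 33  0110100011001111001110→0 (0)
 34  1101000110011110011100→1 (1)
 35  1010001100111100111001→1 (0)
 36  0100011001111001110010→0 (0)
 37  1000110011110011100100→1 (1)
 38  0001100111100111001001→0 (1)
 39  0011001111001110010011→0 (1)
 40  0110011110011100100111→0 (1)
 41  1100111100111001001111→1 (0)
 42  1001111001110010011110→1 (1)
 43  0011110011100100111101→0 (1)
 44  0111100111001001111011→0 (1)
 45  1111001110010011110111→1 (0)
 46  1110011100100111101110→1 (1)
 47  1100111001001111011101→1 (0)
 48  1001110010011110111010→1 (1)
 49  0011100100111101110101→0 (1)
 50  0111001001111011101011→0 (1)
 51  1110010011110111010111→1 (0)
 52  1100100111101110101110→1 (1)
 53  1001001111011101011101→1 (0)
 54  0010011110111010111010→0 (0)
 55  0100111101110101110100→0 (0)
 56  1001111011101011101000→1 (1)
 57  0011110111010111010001→0 (1)
 58  0111101110101110100011→0 (1)
 59  1111011101011101000111→1 (0)
 60  1110111010111010001110→1 (1)
 61  1101110101110100011101→1 (0)
 62  1011101011101000111010→1 (1)
 63  0111010111010001110101→0 (1)
 64  1110101110100011101011→1 (0)
 65  1101011101000111010110→1 (1)
 66  1010111010001110101101→1 (0)
 67  0101110100011101011010→0 (0)
 68  1011101000111010110100→1 (1)
 69  0111010001110101101001→0 (1)

1110011110111011100101010001010010110100011001111001110010011110111010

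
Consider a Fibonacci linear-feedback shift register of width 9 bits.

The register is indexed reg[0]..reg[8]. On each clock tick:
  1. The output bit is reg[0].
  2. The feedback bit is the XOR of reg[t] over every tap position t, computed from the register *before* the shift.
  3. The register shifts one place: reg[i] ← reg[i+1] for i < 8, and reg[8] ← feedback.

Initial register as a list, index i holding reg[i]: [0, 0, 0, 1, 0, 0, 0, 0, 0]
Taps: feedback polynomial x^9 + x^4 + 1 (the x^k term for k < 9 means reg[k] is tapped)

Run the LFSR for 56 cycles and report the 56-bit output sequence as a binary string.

00010000000010000100011000010011100101010110000110111101

tick  register→output (feedback)
  0  000100000→0 (0)
  1  001000000→0 (0)
  2  010000000→0 (0)
  3  100000000→1 (1)
  4  000000001→0 (0)
  5  000000010→0 (0)
  6  000000100→0 (0)
  7  000001000→0 (0)
  8  000010000→0 (1)
  9  000100001→0 (0)
 10  001000010→0 (0)
 11  010000100→0 (0)
 12  100001000→1 (1)
 13  000010001→0 (1)
 14  000100011→0 (0)
 15  001000110→0 (0)
 16  010001100→0 (0)
 17  100011000→1 (0)
 18  000110000→0 (1)
 19  001100001→0 (0)
 20  011000010→0 (0)
 21  110000100→1 (1)
 22  100001001→1 (1)
 23  000010011→0 (1)
 24  000100111→0 (0)
 25  001001110→0 (0)
 26  010011100→0 (1)
 27  100111001→1 (0)
 28  001110010→0 (1)
 29  011100101→0 (0)
 30  111001010→1 (1)
 31  110010101→1 (0)
 32  100101010→1 (1)
 33  001010101→0 (1)
 34  010101011→0 (0)
 35  101010110→1 (0)
 36  010101100→0 (0)
 37  101011000→1 (0)
 38  010110000→0 (1)
 39  101100001→1 (1)
 40  011000011→0 (0)
 41  110000110→1 (1)
 42  100001101→1 (1)
 43  000011011→0 (1)
 44  000110111→0 (1)
 45  001101111→0 (0)
 46  011011110→0 (1)
 47  110111101→1 (0)
 48  101111010→1 (0)
 49  011110100→0 (1)
 50  111101001→1 (1)
 51  111010011→1 (0)
 52  110100110→1 (1)
 53  101001101→1 (1)
 54  010011011→0 (1)
 55  100110111→1 (0)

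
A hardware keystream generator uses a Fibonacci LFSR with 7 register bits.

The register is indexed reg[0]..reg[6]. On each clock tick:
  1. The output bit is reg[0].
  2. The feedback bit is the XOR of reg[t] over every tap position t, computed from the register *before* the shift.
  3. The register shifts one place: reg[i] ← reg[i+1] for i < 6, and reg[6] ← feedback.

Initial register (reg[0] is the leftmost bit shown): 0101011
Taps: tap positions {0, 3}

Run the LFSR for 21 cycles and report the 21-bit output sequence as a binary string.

tick  register→output (feedback)
  0  0101011→0 (1)
  1  1010111→1 (1)
  2  0101111→0 (1)
  3  1011111→1 (0)
  4  0111110→0 (1)
  5  1111101→1 (0)
  6  1111010→1 (0)
  7  1110100→1 (1)
  8  1101001→1 (0)
  9  1010010→1 (1)
 10  0100101→0 (0)
 11  1001010→1 (0)
 12  0010100→0 (0)
 13  0101000→0 (1)
 14  1010001→1 (1)
 15  0100011→0 (0)
 16  1000110→1 (1)
 17  0001101→0 (1)
 18  0011011→0 (1)
 19  0110111→0 (0)
 20  1101110→1 (0)

010101111101001010001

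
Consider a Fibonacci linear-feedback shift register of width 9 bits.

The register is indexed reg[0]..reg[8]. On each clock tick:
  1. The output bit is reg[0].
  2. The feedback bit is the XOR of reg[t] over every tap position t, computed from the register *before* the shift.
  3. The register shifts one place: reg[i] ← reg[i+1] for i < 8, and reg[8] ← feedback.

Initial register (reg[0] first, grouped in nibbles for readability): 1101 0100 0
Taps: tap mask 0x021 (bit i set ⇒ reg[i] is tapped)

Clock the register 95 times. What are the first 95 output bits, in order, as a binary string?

11010100001010001001110110010111101100001101010100111001000011000100001000000001000100011001000

tick  register→output (feedback)
  0  110101000→1 (0)
  1  101010000→1 (1)
  2  010100001→0 (0)
  3  101000010→1 (1)
  4  010000101→0 (0)
  5  100001010→1 (0)
  6  000010100→0 (0)
  7  000101000→0 (1)
  8  001010001→0 (0)
  9  010100010→0 (0)
 10  101000100→1 (1)
 11  010001001→0 (1)
 12  100010011→1 (1)
 13  000100111→0 (0)
 14  001001110→0 (1)
 15  010011101→0 (1)
 16  100111011→1 (0)
 17  001110110→0 (0)
 18  011101100→0 (1)
 19  111011001→1 (0)
 20  110110010→1 (1)
 21  101100101→1 (1)
 22  011001011→0 (1)
 23  110010111→1 (1)
 24  100101111→1 (0)
 25  001011110→0 (1)
 26  010111101→0 (1)
 27  101111011→1 (0)
 28  011110110→0 (0)
 29  111101100→1 (0)
 30  111011000→1 (0)
 31  110110000→1 (1)
 32  101100001→1 (1)
 33  011000011→0 (0)
 34  110000110→1 (1)
 35  100001101→1 (0)
 36  000011010→0 (1)
 37  000110101→0 (0)
 38  001101010→0 (1)
 39  011010101→0 (0)
 40  110101010→1 (0)
 41  101010100→1 (1)
 42  010101001→0 (1)
 43  101010011→1 (1)
 44  010100111→0 (0)
 45  101001110→1 (0)
 46  010011100→0 (1)
 47  100111001→1 (0)
 48  001110010→0 (0)
 49  011100100→0 (0)
 50  111001000→1 (0)
 51  110010000→1 (1)
 52  100100001→1 (1)
 53  001000011→0 (0)
 54  010000110→0 (0)
 55  100001100→1 (0)
 56  000011000→0 (1)
 57  000110001→0 (0)
 58  001100010→0 (0)
 59  011000100→0 (0)
 60  110001000→1 (0)
 61  100010000→1 (1)
 62  000100001→0 (0)
 63  001000010→0 (0)
 64  010000100→0 (0)
 65  100001000→1 (0)
 66  000010000→0 (0)
 67  000100000→0 (0)
 68  001000000→0 (0)
 69  010000000→0 (0)
 70  100000000→1 (1)
 71  000000001→0 (0)
 72  000000010→0 (0)
 73  000000100→0 (0)
 74  000001000→0 (1)
 75  000010001→0 (0)
 76  000100010→0 (0)
 77  001000100→0 (0)
 78  010001000→0 (1)
 79  100010001→1 (1)
 80  000100011→0 (0)
 81  001000110→0 (0)
 82  010001100→0 (1)
 83  100011001→1 (0)
 84  000110010→0 (0)
 85  001100100→0 (0)
 86  011001000→0 (1)
 87  110010001→1 (1)
 88  100100011→1 (1)
 89  001000111→0 (0)
 90  010001110→0 (1)
 91  100011101→1 (0)
 92  000111010→0 (1)
 93  001110101→0 (0)
 94  011101010→0 (1)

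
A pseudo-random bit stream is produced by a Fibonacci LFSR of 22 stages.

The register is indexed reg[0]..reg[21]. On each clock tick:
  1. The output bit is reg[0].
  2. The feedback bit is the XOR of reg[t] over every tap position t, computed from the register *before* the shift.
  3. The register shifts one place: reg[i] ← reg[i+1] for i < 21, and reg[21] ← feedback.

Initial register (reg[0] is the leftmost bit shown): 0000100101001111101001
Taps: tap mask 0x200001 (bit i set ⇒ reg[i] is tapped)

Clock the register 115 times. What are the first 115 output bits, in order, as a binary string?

0000100101001111101001111100011000101011000101011110111100110111100110101101011101101011101100100110100100110100100

k : reg_k → out_k, fb_k
0: 0000100101001111101001 → 0, fb=1
1: 0001001010011111010011 → 0, fb=1
2: 0010010100111110100111 → 0, fb=1
3: 0100101001111101001111 → 0, fb=1
4: 1001010011111010011111 → 1, fb=0
5: 0010100111110100111110 → 0, fb=0
6: 0101001111101001111100 → 0, fb=0
7: 1010011111010011111000 → 1, fb=1
8: 0100111110100111110001 → 0, fb=1
9: 1001111101001111100011 → 1, fb=0
10: 0011111010011111000110 → 0, fb=0
11: 0111110100111110001100 → 0, fb=0
12: 1111101001111100011000 → 1, fb=1
13: 1111010011111000110001 → 1, fb=0
14: 1110100111110001100010 → 1, fb=1
15: 1101001111100011000101 → 1, fb=0
16: 1010011111000110001010 → 1, fb=1
17: 0100111110001100010101 → 0, fb=1
18: 1001111100011000101011 → 1, fb=0
19: 0011111000110001010110 → 0, fb=0
20: 0111110001100010101100 → 0, fb=0
21: 1111100011000101011000 → 1, fb=1
22: 1111000110001010110001 → 1, fb=0
23: 1110001100010101100010 → 1, fb=1
24: 1100011000101011000101 → 1, fb=0
25: 1000110001010110001010 → 1, fb=1
26: 0001100010101100010101 → 0, fb=1
27: 0011000101011000101011 → 0, fb=1
28: 0110001010110001010111 → 0, fb=1
29: 1100010101100010101111 → 1, fb=0
30: 1000101011000101011110 → 1, fb=1
31: 0001010110001010111101 → 0, fb=1
32: 0010101100010101111011 → 0, fb=1
33: 0101011000101011110111 → 0, fb=1
34: 1010110001010111101111 → 1, fb=0
35: 0101100010101111011110 → 0, fb=0
36: 1011000101011110111100 → 1, fb=1
37: 0110001010111101111001 → 0, fb=1
38: 1100010101111011110011 → 1, fb=0
39: 1000101011110111100110 → 1, fb=1
40: 0001010111101111001101 → 0, fb=1
41: 0010101111011110011011 → 0, fb=1
42: 0101011110111100110111 → 0, fb=1
43: 1010111101111001101111 → 1, fb=0
44: 0101111011110011011110 → 0, fb=0
45: 1011110111100110111100 → 1, fb=1
46: 0111101111001101111001 → 0, fb=1
47: 1111011110011011110011 → 1, fb=0
48: 1110111100110111100110 → 1, fb=1
49: 1101111001101111001101 → 1, fb=0
50: 1011110011011110011010 → 1, fb=1
51: 0111100110111100110101 → 0, fb=1
52: 1111001101111001101011 → 1, fb=0
53: 1110011011110011010110 → 1, fb=1
54: 1100110111100110101101 → 1, fb=0
55: 1001101111001101011010 → 1, fb=1
56: 0011011110011010110101 → 0, fb=1
57: 0110111100110101101011 → 0, fb=1
58: 1101111001101011010111 → 1, fb=0
59: 1011110011010110101110 → 1, fb=1
60: 0111100110101101011101 → 0, fb=1
61: 1111001101011010111011 → 1, fb=0
62: 1110011010110101110110 → 1, fb=1
63: 1100110101101011101101 → 1, fb=0
64: 1001101011010111011010 → 1, fb=1
65: 0011010110101110110101 → 0, fb=1
66: 0110101101011101101011 → 0, fb=1
67: 1101011010111011010111 → 1, fb=0
68: 1010110101110110101110 → 1, fb=1
69: 0101101011101101011101 → 0, fb=1
70: 1011010111011010111011 → 1, fb=0
71: 0110101110110101110110 → 0, fb=0
72: 1101011101101011101100 → 1, fb=1
73: 1010111011010111011001 → 1, fb=0
74: 0101110110101110110010 → 0, fb=0
75: 1011101101011101100100 → 1, fb=1
76: 0111011010111011001001 → 0, fb=1
77: 1110110101110110010011 → 1, fb=0
78: 1101101011101100100110 → 1, fb=1
79: 1011010111011001001101 → 1, fb=0
80: 0110101110110010011010 → 0, fb=0
81: 1101011101100100110100 → 1, fb=1
82: 1010111011001001101001 → 1, fb=0
83: 0101110110010011010010 → 0, fb=0
84: 1011101100100110100100 → 1, fb=1
85: 0111011001001101001001 → 0, fb=1
86: 1110110010011010010011 → 1, fb=0
87: 1101100100110100100110 → 1, fb=1
88: 1011001001101001001101 → 1, fb=0
89: 0110010011010010011010 → 0, fb=0
90: 1100100110100100110100 → 1, fb=1
91: 1001001101001001101001 → 1, fb=0
92: 0010011010010011010010 → 0, fb=0
93: 0100110100100110100100 → 0, fb=0
94: 1001101001001101001000 → 1, fb=1
95: 0011010010011010010001 → 0, fb=1
96: 0110100100110100100011 → 0, fb=1
97: 1101001001101001000111 → 1, fb=0
98: 1010010011010010001110 → 1, fb=1
99: 0100100110100100011101 → 0, fb=1
100: 1001001101001000111011 → 1, fb=0
101: 0010011010010001110110 → 0, fb=0
102: 0100110100100011101100 → 0, fb=0
103: 1001101001000111011000 → 1, fb=1
104: 0011010010001110110001 → 0, fb=1
105: 0110100100011101100011 → 0, fb=1
106: 1101001000111011000111 → 1, fb=0
107: 1010010001110110001110 → 1, fb=1
108: 0100100011101100011101 → 0, fb=1
109: 1001000111011000111011 → 1, fb=0
110: 0010001110110001110110 → 0, fb=0
111: 0100011101100011101100 → 0, fb=0
112: 1000111011000111011000 → 1, fb=1
113: 0001110110001110110001 → 0, fb=1
114: 0011101100011101100011 → 0, fb=1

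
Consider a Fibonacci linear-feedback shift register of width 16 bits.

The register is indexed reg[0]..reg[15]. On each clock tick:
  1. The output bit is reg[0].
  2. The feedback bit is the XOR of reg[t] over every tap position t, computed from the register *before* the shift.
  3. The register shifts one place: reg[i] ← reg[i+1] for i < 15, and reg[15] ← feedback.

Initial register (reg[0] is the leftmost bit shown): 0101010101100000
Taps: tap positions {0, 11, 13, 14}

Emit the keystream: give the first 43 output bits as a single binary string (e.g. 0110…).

0101010101100000010011011100011101001101010

step | reg (before) | out | fb
   0 | 0101010101100000 | 0 | 0
   1 | 1010101011000000 | 1 | 1
   2 | 0101010110000001 | 0 | 0
   3 | 1010101100000010 | 1 | 0
   4 | 0101011000000100 | 0 | 1
   5 | 1010110000001001 | 1 | 1
   6 | 0101100000010011 | 0 | 0
   7 | 1011000000100110 | 1 | 1
   8 | 0110000001001101 | 0 | 1
   9 | 1100000010011011 | 1 | 1
  10 | 1000000100110111 | 1 | 0
  11 | 0000001001101110 | 0 | 0
  12 | 0000010011011100 | 0 | 0
  13 | 0000100110111000 | 0 | 1
  14 | 0001001101110001 | 0 | 1
  15 | 0010011011100011 | 0 | 1
  16 | 0100110111000111 | 0 | 0
  17 | 1001101110001110 | 1 | 1
  18 | 0011011100011101 | 0 | 0
  19 | 0110111000111010 | 0 | 0
  20 | 1101110001110100 | 1 | 1
  21 | 1011100011101001 | 1 | 1
  22 | 0111000111010011 | 0 | 0
  23 | 1110001110100110 | 1 | 1
  24 | 1100011101001101 | 1 | 0
  25 | 1000111010011010 | 1 | 1
  26 | 0001110100110101 | 0 | 0
  27 | 0011101001101010 | 0 | 1
  28 | 0111010011010101 | 0 | 0
  29 | 1110100110101010 | 1 | 0
  30 | 1101001101010100 | 1 | 1
  31 | 1010011010101001 | 1 | 1
  32 | 0100110101010011 | 0 | 0
  33 | 1001101010100110 | 1 | 1
  34 | 0011010101001101 | 0 | 1
  35 | 0110101010011011 | 0 | 0
  36 | 1101010100110110 | 1 | 0
  37 | 1010101001101100 | 1 | 0
  38 | 0101010011011000 | 0 | 1
  39 | 1010100110110001 | 1 | 0
  40 | 0101001101100010 | 0 | 1
  41 | 1010011011000101 | 1 | 0
  42 | 0100110110001010 | 0 | 1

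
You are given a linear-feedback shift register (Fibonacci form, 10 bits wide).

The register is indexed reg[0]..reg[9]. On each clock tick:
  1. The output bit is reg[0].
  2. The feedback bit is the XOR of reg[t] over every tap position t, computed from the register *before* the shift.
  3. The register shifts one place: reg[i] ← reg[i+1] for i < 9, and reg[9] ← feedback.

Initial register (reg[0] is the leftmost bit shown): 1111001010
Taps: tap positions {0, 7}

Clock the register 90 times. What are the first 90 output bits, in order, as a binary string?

111100101010100110011001010011111010011100001000110110010001010011011110111010101110011001

k : reg_k → out_k, fb_k
0: 1111001010 → 1, fb=1
1: 1110010101 → 1, fb=0
2: 1100101010 → 1, fb=1
3: 1001010101 → 1, fb=0
4: 0010101010 → 0, fb=0
5: 0101010100 → 0, fb=1
6: 1010101001 → 1, fb=1
7: 0101010011 → 0, fb=0
8: 1010100110 → 1, fb=0
9: 0101001100 → 0, fb=1
10: 1010011001 → 1, fb=1
11: 0100110011 → 0, fb=0
12: 1001100110 → 1, fb=0
13: 0011001100 → 0, fb=1
14: 0110011001 → 0, fb=0
15: 1100110010 → 1, fb=1
16: 1001100101 → 1, fb=0
17: 0011001010 → 0, fb=0
18: 0110010100 → 0, fb=1
19: 1100101001 → 1, fb=1
20: 1001010011 → 1, fb=1
21: 0010100111 → 0, fb=1
22: 0101001111 → 0, fb=1
23: 1010011111 → 1, fb=0
24: 0100111110 → 0, fb=1
25: 1001111101 → 1, fb=0
26: 0011111010 → 0, fb=0
27: 0111110100 → 0, fb=1
28: 1111101001 → 1, fb=1
29: 1111010011 → 1, fb=1
30: 1110100111 → 1, fb=0
31: 1101001110 → 1, fb=0
32: 1010011100 → 1, fb=0
33: 0100111000 → 0, fb=0
34: 1001110000 → 1, fb=1
35: 0011100001 → 0, fb=0
36: 0111000010 → 0, fb=0
37: 1110000100 → 1, fb=0
38: 1100001000 → 1, fb=1
39: 1000010001 → 1, fb=1
40: 0000100011 → 0, fb=0
41: 0001000110 → 0, fb=1
42: 0010001101 → 0, fb=1
43: 0100011011 → 0, fb=0
44: 1000110110 → 1, fb=0
45: 0001101100 → 0, fb=1
46: 0011011001 → 0, fb=0
47: 0110110010 → 0, fb=0
48: 1101100100 → 1, fb=0
49: 1011001000 → 1, fb=1
50: 0110010001 → 0, fb=0
51: 1100100010 → 1, fb=1
52: 1001000101 → 1, fb=0
53: 0010001010 → 0, fb=0
54: 0100010100 → 0, fb=1
55: 1000101001 → 1, fb=1
56: 0001010011 → 0, fb=0
57: 0010100110 → 0, fb=1
58: 0101001101 → 0, fb=1
59: 1010011011 → 1, fb=1
60: 0100110111 → 0, fb=1
61: 1001101111 → 1, fb=0
62: 0011011110 → 0, fb=1
63: 0110111101 → 0, fb=1
64: 1101111011 → 1, fb=1
65: 1011110111 → 1, fb=0
66: 0111101110 → 0, fb=1
67: 1111011101 → 1, fb=0
68: 1110111010 → 1, fb=1
69: 1101110101 → 1, fb=0
70: 1011101010 → 1, fb=1
71: 0111010101 → 0, fb=1
72: 1110101011 → 1, fb=1
73: 1101010111 → 1, fb=0
74: 1010101110 → 1, fb=0
75: 0101011100 → 0, fb=1
76: 1010111001 → 1, fb=1
77: 0101110011 → 0, fb=0
78: 1011100110 → 1, fb=0
79: 0111001100 → 0, fb=1
80: 1110011001 → 1, fb=1
81: 1100110011 → 1, fb=1
82: 1001100111 → 1, fb=0
83: 0011001110 → 0, fb=1
84: 0110011101 → 0, fb=1
85: 1100111011 → 1, fb=1
86: 1001110111 → 1, fb=0
87: 0011101110 → 0, fb=1
88: 0111011101 → 0, fb=1
89: 1110111011 → 1, fb=1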